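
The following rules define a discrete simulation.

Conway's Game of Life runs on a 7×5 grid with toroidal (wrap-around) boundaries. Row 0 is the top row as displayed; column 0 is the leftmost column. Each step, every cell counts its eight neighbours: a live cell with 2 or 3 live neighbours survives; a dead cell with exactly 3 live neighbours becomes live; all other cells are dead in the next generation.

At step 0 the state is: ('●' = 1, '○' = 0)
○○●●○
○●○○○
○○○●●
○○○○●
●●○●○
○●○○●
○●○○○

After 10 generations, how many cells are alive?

[0] ○○●●○
○●○○○
○○○●●
○○○○●
●●○●○
○●○○●
○●○○○
[1] ○●●○○
○○○○●
●○○●●
○○●○○
○●●●○
○●○○●
●●○●○
[2] ○●●●●
○●●○●
●○○●●
●○○○○
●●○●○
○○○○●
○○○●●
[3] ○●○○○
○○○○○
○○●●○
○○●●○
●●○○○
○○●○○
○○○○○
[4] ○○○○○
○○●○○
○○●●○
○○○●●
○●○●○
○●○○○
○○○○○
[5] ○○○○○
○○●●○
○○●○●
○○○○●
●○○●●
○○●○○
○○○○○
[6] ○○○○○
○○●●○
○○●○●
○○○○○
●○○●●
○○○●●
○○○○○
[7] ○○○○○
○○●●○
○○●○○
●○○○○
●○○●○
●○○●○
○○○○○
[8] ○○○○○
○○●●○
○●●●○
○●○○●
●●○○○
○○○○○
○○○○○
[9] ○○○○○
○●○●○
●●○○●
○○○●●
●●○○○
○○○○○
○○○○○
[10] ○○○○○
○●●○●
○●○○○
○○●●○
●○○○●
○○○○○
○○○○○

8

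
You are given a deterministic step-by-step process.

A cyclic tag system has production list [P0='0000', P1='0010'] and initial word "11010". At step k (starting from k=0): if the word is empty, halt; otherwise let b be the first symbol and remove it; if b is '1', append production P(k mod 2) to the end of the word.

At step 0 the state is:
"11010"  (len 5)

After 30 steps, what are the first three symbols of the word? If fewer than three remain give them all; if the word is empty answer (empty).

k=0  "11010"  (len 5)
k=1  "10100000"  (len 8)
k=2  "01000000010"  (len 11)
k=3  "1000000010"  (len 10)
k=4  "0000000100010"  (len 13)
k=5  "000000100010"  (len 12)
k=6  "00000100010"  (len 11)
k=7  "0000100010"  (len 10)
k=8  "000100010"  (len 9)
k=9  "00100010"  (len 8)
k=10  "0100010"  (len 7)
k=11  "100010"  (len 6)
k=12  "000100010"  (len 9)
k=13  "00100010"  (len 8)
k=14  "0100010"  (len 7)
k=15  "100010"  (len 6)
k=16  "000100010"  (len 9)
k=17  "00100010"  (len 8)
k=18  "0100010"  (len 7)
k=19  "100010"  (len 6)
k=20  "000100010"  (len 9)
k=21  "00100010"  (len 8)
k=22  "0100010"  (len 7)
k=23  "100010"  (len 6)
k=24  "000100010"  (len 9)
k=25  "00100010"  (len 8)
k=26  "0100010"  (len 7)
k=27  "100010"  (len 6)
k=28  "000100010"  (len 9)
k=29  "00100010"  (len 8)
k=30  "0100010"  (len 7)

010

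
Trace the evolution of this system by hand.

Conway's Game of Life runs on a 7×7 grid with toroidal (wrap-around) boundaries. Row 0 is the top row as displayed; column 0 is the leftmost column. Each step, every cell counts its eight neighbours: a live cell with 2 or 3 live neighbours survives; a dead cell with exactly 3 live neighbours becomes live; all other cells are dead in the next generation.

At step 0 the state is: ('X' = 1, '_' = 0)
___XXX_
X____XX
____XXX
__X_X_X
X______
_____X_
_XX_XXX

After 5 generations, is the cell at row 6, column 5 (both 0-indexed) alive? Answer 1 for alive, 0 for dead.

0

step 0: ___XXX_
X____XX
____XXX
__X_X_X
X______
_____X_
_XX_XXX
step 1: _XXX___
X__X___
___XX__
X__XX_X
_____XX
XX__XX_
__X___X
step 2: XX_X___
_X_____
X_X__XX
X__X__X
_X_X___
XX__X__
____XXX
step 3: XXX_XXX
_______
__X__X_
___XXX_
_X_XX_X
XXXXX_X
__XXXXX
step 4: XXX____
X_XXX__
___X_X_
______X
_X____X
_______
_______
step 5: X_X____
X___X_X
__XX_XX
X____XX
X______
_______
_X_____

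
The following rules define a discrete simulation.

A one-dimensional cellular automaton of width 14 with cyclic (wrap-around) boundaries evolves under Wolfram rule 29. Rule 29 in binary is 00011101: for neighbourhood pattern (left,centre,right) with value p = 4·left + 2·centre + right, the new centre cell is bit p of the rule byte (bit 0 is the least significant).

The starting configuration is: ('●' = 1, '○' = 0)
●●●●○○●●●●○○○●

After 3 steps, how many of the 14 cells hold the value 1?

5

gen 0: ●●●●○○●●●●○○○●
gen 1: ○○○○●○●○○○●●○●
gen 2: ●●●○●○●●●○●○○●
gen 3: ○○○○●○●○○○●●○●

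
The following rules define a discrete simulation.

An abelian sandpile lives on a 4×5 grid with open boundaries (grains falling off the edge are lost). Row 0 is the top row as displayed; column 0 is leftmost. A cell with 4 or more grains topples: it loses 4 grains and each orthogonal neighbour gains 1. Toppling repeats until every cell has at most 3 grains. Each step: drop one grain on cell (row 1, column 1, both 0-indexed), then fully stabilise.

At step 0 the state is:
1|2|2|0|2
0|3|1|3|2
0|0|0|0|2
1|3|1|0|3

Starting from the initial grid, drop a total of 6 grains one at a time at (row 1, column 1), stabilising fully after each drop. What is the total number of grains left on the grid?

k=0  1|2|2|0|2
0|3|1|3|2
0|0|0|0|2
1|3|1|0|3
k=1  1|3|2|0|2
1|0|2|3|2
0|1|0|0|2
1|3|1|0|3
k=2  1|3|2|0|2
1|1|2|3|2
0|1|0|0|2
1|3|1|0|3
k=3  1|3|2|0|2
1|2|2|3|2
0|1|0|0|2
1|3|1|0|3
k=4  1|3|2|0|2
1|3|2|3|2
0|1|0|0|2
1|3|1|0|3
k=5  2|0|3|0|2
2|1|3|3|2
0|2|0|0|2
1|3|1|0|3
k=6  2|0|3|0|2
2|2|3|3|2
0|2|0|0|2
1|3|1|0|3

31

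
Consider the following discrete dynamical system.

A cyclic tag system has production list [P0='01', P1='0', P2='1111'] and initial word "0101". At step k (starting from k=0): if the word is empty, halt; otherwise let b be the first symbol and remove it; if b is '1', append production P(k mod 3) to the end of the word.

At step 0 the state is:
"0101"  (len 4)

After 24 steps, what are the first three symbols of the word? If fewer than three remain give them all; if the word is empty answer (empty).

110

[0] "0101"  (len 4)
[1] "101"  (len 3)
[2] "010"  (len 3)
[3] "10"  (len 2)
[4] "001"  (len 3)
[5] "01"  (len 2)
[6] "1"  (len 1)
[7] "01"  (len 2)
[8] "1"  (len 1)
[9] "1111"  (len 4)
[10] "11101"  (len 5)
[11] "11010"  (len 5)
[12] "10101111"  (len 8)
[13] "010111101"  (len 9)
[14] "10111101"  (len 8)
[15] "01111011111"  (len 11)
[16] "1111011111"  (len 10)
[17] "1110111110"  (len 10)
[18] "1101111101111"  (len 13)
[19] "10111110111101"  (len 14)
[20] "01111101111010"  (len 14)
[21] "1111101111010"  (len 13)
[22] "11110111101001"  (len 14)
[23] "11101111010010"  (len 14)
[24] "11011110100101111"  (len 17)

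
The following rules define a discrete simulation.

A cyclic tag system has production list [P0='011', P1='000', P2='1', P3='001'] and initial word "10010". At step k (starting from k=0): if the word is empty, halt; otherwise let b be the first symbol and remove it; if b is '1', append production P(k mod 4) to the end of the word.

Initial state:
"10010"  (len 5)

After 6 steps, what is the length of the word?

step 0: "10010"  (len 5)
step 1: "0010011"  (len 7)
step 2: "010011"  (len 6)
step 3: "10011"  (len 5)
step 4: "0011001"  (len 7)
step 5: "011001"  (len 6)
step 6: "11001"  (len 5)

5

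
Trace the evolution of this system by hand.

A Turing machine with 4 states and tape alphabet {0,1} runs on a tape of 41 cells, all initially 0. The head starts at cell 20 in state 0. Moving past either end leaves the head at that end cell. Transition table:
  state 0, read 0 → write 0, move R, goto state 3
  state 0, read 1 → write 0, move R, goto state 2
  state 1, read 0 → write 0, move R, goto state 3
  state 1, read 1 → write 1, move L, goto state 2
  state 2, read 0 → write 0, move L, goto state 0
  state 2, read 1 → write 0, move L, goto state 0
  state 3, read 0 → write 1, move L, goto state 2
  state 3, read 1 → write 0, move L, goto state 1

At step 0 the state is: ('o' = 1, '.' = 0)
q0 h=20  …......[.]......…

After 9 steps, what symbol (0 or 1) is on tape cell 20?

step 0: q0 h=20  …......[.]......…
step 1: q3 h=21  …......[.]......…
step 2: q2 h=20  …......[.]o.....…
step 3: q0 h=19  …......[.].o....…
step 4: q3 h=20  …......[.]o.....…
step 5: q2 h=19  …......[.]oo....…
step 6: q0 h=18  …......[.].oo...…
step 7: q3 h=19  …......[.]oo....…
step 8: q2 h=18  …......[.]ooo...…
step 9: q0 h=17  …......[.].ooo..…

1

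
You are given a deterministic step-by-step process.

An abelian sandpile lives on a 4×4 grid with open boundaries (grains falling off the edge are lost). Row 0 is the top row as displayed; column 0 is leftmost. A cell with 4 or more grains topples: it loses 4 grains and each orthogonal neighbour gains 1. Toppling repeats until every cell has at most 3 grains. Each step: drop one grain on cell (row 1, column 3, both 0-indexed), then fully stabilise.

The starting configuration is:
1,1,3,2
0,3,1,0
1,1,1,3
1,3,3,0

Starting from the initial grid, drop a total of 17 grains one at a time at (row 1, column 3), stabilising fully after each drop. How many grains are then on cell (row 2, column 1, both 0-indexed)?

0

[0] 1,1,3,2
0,3,1,0
1,1,1,3
1,3,3,0
[1] 1,1,3,2
0,3,1,1
1,1,1,3
1,3,3,0
[2] 1,1,3,2
0,3,1,2
1,1,1,3
1,3,3,0
[3] 1,1,3,2
0,3,1,3
1,1,1,3
1,3,3,0
[4] 1,1,3,3
0,3,2,1
1,1,2,0
1,3,3,1
[5] 1,1,3,3
0,3,2,2
1,1,2,0
1,3,3,1
[6] 1,1,3,3
0,3,2,3
1,1,2,0
1,3,3,1
[7] 1,3,1,1
1,0,1,2
1,2,3,1
1,3,3,1
[8] 1,3,1,1
1,0,1,3
1,2,3,1
1,3,3,1
[9] 1,3,1,2
1,0,2,0
1,2,3,2
1,3,3,1
[10] 1,3,1,2
1,0,2,1
1,2,3,2
1,3,3,1
[11] 1,3,1,2
1,0,2,2
1,2,3,2
1,3,3,1
[12] 1,3,1,2
1,0,2,3
1,2,3,2
1,3,3,1
[13] 1,3,1,3
1,0,3,0
1,2,3,3
1,3,3,1
[14] 1,3,1,3
1,0,3,1
1,2,3,3
1,3,3,1
[15] 1,3,1,3
1,0,3,2
1,2,3,3
1,3,3,1
[16] 1,3,1,3
1,0,3,3
1,2,3,3
1,3,3,1
[17] 1,3,3,0
1,2,1,3
2,0,3,1
2,1,1,3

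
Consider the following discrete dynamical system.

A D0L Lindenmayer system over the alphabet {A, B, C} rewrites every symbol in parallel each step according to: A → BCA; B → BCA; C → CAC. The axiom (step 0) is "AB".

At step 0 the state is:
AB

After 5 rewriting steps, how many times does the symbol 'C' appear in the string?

242

[0] AB
[1] BCABCA
[2] BCACACBCABCACACBCA
[3] BCACACBCACACBCACACBCACACBCABCACACBCACACBCACACBCACACBCA
[4] BCACACBCACACBCACACBCACACBCACACBCACACBCACACBCACACBCACACBCAC…CBCACACBCACACBCACACBCACACBCACACBCACACBCACACBCACACBCACACBCA  (len 162)
[5] BCACACBCACACBCACACBCACACBCACACBCACACBCACACBCACACBCACACBCAC…CBCACACBCACACBCACACBCACACBCACACBCACACBCACACBCACACBCACACBCA  (len 486)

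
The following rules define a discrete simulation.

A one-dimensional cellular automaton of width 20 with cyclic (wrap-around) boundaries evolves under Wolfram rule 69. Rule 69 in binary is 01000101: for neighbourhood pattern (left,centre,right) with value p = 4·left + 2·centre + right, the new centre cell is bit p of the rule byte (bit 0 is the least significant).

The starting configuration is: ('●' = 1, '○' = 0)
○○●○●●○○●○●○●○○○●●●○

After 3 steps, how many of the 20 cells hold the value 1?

0) ○○●○●●○○●○●○●○○○●●●○
1) ●○●○○●○○●○●○●○●○○○●○
2) ●○●○○●○○●○●○●○●○●○●○
3) ●○●○○●○○●○●○●○●○●○●○

9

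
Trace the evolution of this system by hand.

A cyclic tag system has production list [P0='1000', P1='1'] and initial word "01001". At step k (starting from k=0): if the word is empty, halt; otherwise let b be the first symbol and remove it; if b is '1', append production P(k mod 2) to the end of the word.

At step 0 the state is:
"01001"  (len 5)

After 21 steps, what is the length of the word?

0) "01001"  (len 5)
1) "1001"  (len 4)
2) "0011"  (len 4)
3) "011"  (len 3)
4) "11"  (len 2)
5) "11000"  (len 5)
6) "10001"  (len 5)
7) "00011000"  (len 8)
8) "0011000"  (len 7)
9) "011000"  (len 6)
10) "11000"  (len 5)
11) "10001000"  (len 8)
12) "00010001"  (len 8)
13) "0010001"  (len 7)
14) "010001"  (len 6)
15) "10001"  (len 5)
16) "00011"  (len 5)
17) "0011"  (len 4)
18) "011"  (len 3)
19) "11"  (len 2)
20) "11"  (len 2)
21) "11000"  (len 5)

5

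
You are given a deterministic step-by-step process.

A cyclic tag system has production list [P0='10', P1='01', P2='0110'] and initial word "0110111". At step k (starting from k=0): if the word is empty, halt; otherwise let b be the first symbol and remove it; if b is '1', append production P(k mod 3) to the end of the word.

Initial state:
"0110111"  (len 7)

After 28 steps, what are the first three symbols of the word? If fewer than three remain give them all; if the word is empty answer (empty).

110

step 0: "0110111"  (len 7)
step 1: "110111"  (len 6)
step 2: "1011101"  (len 7)
step 3: "0111010110"  (len 10)
step 4: "111010110"  (len 9)
step 5: "1101011001"  (len 10)
step 6: "1010110010110"  (len 13)
step 7: "01011001011010"  (len 14)
step 8: "1011001011010"  (len 13)
step 9: "0110010110100110"  (len 16)
step 10: "110010110100110"  (len 15)
step 11: "1001011010011001"  (len 16)
step 12: "0010110100110010110"  (len 19)
step 13: "010110100110010110"  (len 18)
step 14: "10110100110010110"  (len 17)
step 15: "01101001100101100110"  (len 20)
step 16: "1101001100101100110"  (len 19)
step 17: "10100110010110011001"  (len 20)
step 18: "01001100101100110010110"  (len 23)
step 19: "1001100101100110010110"  (len 22)
step 20: "00110010110011001011001"  (len 23)
step 21: "0110010110011001011001"  (len 22)
step 22: "110010110011001011001"  (len 21)
step 23: "1001011001100101100101"  (len 22)
step 24: "0010110011001011001010110"  (len 25)
step 25: "010110011001011001010110"  (len 24)
step 26: "10110011001011001010110"  (len 23)
step 27: "01100110010110010101100110"  (len 26)
step 28: "1100110010110010101100110"  (len 25)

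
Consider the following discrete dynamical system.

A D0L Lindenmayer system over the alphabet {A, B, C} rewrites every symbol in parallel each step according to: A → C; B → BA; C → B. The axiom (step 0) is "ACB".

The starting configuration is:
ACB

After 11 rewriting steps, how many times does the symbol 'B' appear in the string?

k=0  ACB
k=1  CBBA
k=2  BBABAC
k=3  BABACBACB
k=4  BACBACBBACBBA
k=5  BACBBACBBABACBBABAC
k=6  BACBBABACBBABACBACBBABACBACB
k=7  BACBBABACBACBBABACBACBBACBBABACBACBBACBBA
k=8  BACBBABACBACBBACBBABACBACBBACBBABACBBABACBACBBACBBABACBBABAC
k=9  BACBBABACBACBBACBBABACBBABACBACBBACBBABACBBABACBACBBABACBACBBACBBABACBBABACBACBBABACBACB
k=10  BACBBABACBACBBACBBABACBBABACBACBBABACBACBBACBBABACBBABACBA…CBBABACBACBBACBBABACBBABACBACBBABACBACBBACBBABACBACBBACBBA  (len 129)
k=11  BACBBABACBACBBACBBABACBBABACBACBBABACBACBBACBBABACBACBBACB…CBBABACBACBBACBBABACBACBBACBBABACBBABACBACBBACBBABACBBABAC  (len 189)

88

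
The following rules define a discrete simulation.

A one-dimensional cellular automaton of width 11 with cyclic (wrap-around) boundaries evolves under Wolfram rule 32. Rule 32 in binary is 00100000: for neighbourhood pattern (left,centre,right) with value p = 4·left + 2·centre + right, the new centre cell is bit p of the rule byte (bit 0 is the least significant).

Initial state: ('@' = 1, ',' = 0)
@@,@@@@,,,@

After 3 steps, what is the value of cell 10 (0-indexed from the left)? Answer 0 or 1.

0

0) @@,@@@@,,,@
1) ,,@,,,,,,,,
2) ,,,,,,,,,,,
3) ,,,,,,,,,,,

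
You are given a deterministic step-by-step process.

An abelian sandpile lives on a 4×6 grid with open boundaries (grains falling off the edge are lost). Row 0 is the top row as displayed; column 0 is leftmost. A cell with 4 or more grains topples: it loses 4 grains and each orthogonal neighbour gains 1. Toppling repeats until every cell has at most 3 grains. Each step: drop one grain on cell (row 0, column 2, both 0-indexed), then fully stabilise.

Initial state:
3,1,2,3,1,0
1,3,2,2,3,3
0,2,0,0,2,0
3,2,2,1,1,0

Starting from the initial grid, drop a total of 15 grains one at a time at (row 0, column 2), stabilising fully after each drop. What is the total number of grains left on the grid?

39

[0] 3,1,2,3,1,0
1,3,2,2,3,3
0,2,0,0,2,0
3,2,2,1,1,0
[1] 3,1,3,3,1,0
1,3,2,2,3,3
0,2,0,0,2,0
3,2,2,1,1,0
[2] 3,2,1,0,2,0
1,3,3,3,3,3
0,2,0,0,2,0
3,2,2,1,1,0
[3] 3,2,2,0,2,0
1,3,3,3,3,3
0,2,0,0,2,0
3,2,2,1,1,0
[4] 3,2,3,0,2,0
1,3,3,3,3,3
0,2,0,0,2,0
3,2,2,1,1,0
[5] 0,1,2,2,3,1
3,1,2,1,1,0
0,3,1,1,3,1
3,2,2,1,1,0
[6] 0,1,3,2,3,1
3,1,2,1,1,0
0,3,1,1,3,1
3,2,2,1,1,0
[7] 0,2,0,3,3,1
3,1,3,1,1,0
0,3,1,1,3,1
3,2,2,1,1,0
[8] 0,2,1,3,3,1
3,1,3,1,1,0
0,3,1,1,3,1
3,2,2,1,1,0
[9] 0,2,2,3,3,1
3,1,3,1,1,0
0,3,1,1,3,1
3,2,2,1,1,0
[10] 0,2,3,3,3,1
3,1,3,1,1,0
0,3,1,1,3,1
3,2,2,1,1,0
[11] 0,3,2,1,0,2
3,2,0,3,2,0
0,3,2,1,3,1
3,2,2,1,1,0
[12] 0,3,3,1,0,2
3,2,0,3,2,0
0,3,2,1,3,1
3,2,2,1,1,0
[13] 1,0,1,2,0,2
3,3,1,3,2,0
0,3,2,1,3,1
3,2,2,1,1,0
[14] 1,0,2,2,0,2
3,3,1,3,2,0
0,3,2,1,3,1
3,2,2,1,1,0
[15] 1,0,3,2,0,2
3,3,1,3,2,0
0,3,2,1,3,1
3,2,2,1,1,0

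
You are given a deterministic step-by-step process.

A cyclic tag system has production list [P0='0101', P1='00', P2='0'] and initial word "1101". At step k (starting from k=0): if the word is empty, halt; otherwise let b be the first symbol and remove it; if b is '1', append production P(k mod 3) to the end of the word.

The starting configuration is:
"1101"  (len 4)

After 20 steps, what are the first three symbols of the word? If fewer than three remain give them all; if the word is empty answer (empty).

(empty)

k=0  "1101"  (len 4)
k=1  "1010101"  (len 7)
k=2  "01010100"  (len 8)
k=3  "1010100"  (len 7)
k=4  "0101000101"  (len 10)
k=5  "101000101"  (len 9)
k=6  "010001010"  (len 9)
k=7  "10001010"  (len 8)
k=8  "000101000"  (len 9)
k=9  "00101000"  (len 8)
k=10  "0101000"  (len 7)
k=11  "101000"  (len 6)
k=12  "010000"  (len 6)
k=13  "10000"  (len 5)
k=14  "000000"  (len 6)
k=15  "00000"  (len 5)
k=16  "0000"  (len 4)
k=17  "000"  (len 3)
k=18  "00"  (len 2)
k=19  "0"  (len 1)
k=20  (halted — word empty)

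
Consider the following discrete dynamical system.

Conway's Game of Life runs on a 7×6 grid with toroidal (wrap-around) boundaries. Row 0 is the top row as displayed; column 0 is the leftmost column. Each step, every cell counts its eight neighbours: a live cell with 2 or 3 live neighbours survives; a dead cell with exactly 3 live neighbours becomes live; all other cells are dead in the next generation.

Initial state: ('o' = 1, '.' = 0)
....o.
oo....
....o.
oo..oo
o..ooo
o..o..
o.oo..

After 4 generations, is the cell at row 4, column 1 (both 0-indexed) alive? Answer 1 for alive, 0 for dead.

[0] ....o.
oo....
....o.
oo..oo
o..ooo
o..o..
o.oo..
[1] o.oo.o
.....o
....o.
.o....
..oo..
o.....
.ooooo
[2] ......
o..o.o
......
..oo..
.oo...
o....o
......
[3] ......
......
..ooo.
.ooo..
oooo..
oo....
......
[4] ......
...o..
.o..o.
o.....
...o..
o.....
......

0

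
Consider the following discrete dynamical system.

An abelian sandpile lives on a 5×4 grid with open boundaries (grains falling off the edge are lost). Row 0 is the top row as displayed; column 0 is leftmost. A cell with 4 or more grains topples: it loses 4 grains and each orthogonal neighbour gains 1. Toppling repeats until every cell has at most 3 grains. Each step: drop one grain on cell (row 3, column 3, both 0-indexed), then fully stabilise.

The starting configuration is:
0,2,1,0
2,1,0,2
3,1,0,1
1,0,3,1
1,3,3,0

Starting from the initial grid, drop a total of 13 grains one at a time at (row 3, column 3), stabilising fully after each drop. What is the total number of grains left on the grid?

[0] 0,2,1,0
2,1,0,2
3,1,0,1
1,0,3,1
1,3,3,0
[1] 0,2,1,0
2,1,0,2
3,1,0,1
1,0,3,2
1,3,3,0
[2] 0,2,1,0
2,1,0,2
3,1,0,1
1,0,3,3
1,3,3,0
[3] 0,2,1,0
2,1,0,2
3,1,1,2
1,2,1,1
2,0,1,2
[4] 0,2,1,0
2,1,0,2
3,1,1,2
1,2,1,2
2,0,1,2
[5] 0,2,1,0
2,1,0,2
3,1,1,2
1,2,1,3
2,0,1,2
[6] 0,2,1,0
2,1,0,2
3,1,1,3
1,2,2,0
2,0,1,3
[7] 0,2,1,0
2,1,0,2
3,1,1,3
1,2,2,1
2,0,1,3
[8] 0,2,1,0
2,1,0,2
3,1,1,3
1,2,2,2
2,0,1,3
[9] 0,2,1,0
2,1,0,2
3,1,1,3
1,2,2,3
2,0,1,3
[10] 0,2,1,0
2,1,0,3
3,1,2,0
1,2,3,2
2,0,2,0
[11] 0,2,1,0
2,1,0,3
3,1,2,0
1,2,3,3
2,0,2,0
[12] 0,2,1,0
2,1,0,3
3,1,3,1
1,3,0,1
2,0,3,1
[13] 0,2,1,0
2,1,0,3
3,1,3,1
1,3,0,2
2,0,3,1

29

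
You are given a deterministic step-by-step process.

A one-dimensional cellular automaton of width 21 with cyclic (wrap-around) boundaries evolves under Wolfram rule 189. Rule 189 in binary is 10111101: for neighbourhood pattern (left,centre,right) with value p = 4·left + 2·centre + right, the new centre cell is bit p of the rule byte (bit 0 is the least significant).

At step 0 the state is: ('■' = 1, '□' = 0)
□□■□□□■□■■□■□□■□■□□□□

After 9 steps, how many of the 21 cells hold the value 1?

[0] □□■□□□■□■■□■□□■□■□□□□
[1] ■□■■■□■■■□■■■□■■■■■■■
[2] □■■■□■■■□■■■□■■■■■■■■
[3] ■■■□■■■□■■■□■■■■■■■■□
[4] ■■□■■■□■■■□■■■■■■■■□■
[5] ■□■■■□■■■□■■■■■■■■□■■
[6] □■■■□■■■□■■■■■■■■□■■■
[7] ■■■□■■■□■■■■■■■■□■■■□
[8] ■■□■■■□■■■■■■■■□■■■□■
[9] ■□■■■□■■■■■■■■□■■■□■■

17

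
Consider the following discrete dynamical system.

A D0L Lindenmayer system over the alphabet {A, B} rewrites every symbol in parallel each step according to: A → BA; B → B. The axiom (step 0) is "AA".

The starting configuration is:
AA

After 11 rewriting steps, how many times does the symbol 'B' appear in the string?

k=0  AA
k=1  BABA
k=2  BBABBA
k=3  BBBABBBA
k=4  BBBBABBBBA
k=5  BBBBBABBBBBA
k=6  BBBBBBABBBBBBA
k=7  BBBBBBBABBBBBBBA
k=8  BBBBBBBBABBBBBBBBA
k=9  BBBBBBBBBABBBBBBBBBA
k=10  BBBBBBBBBBABBBBBBBBBBA
k=11  BBBBBBBBBBBABBBBBBBBBBBA

22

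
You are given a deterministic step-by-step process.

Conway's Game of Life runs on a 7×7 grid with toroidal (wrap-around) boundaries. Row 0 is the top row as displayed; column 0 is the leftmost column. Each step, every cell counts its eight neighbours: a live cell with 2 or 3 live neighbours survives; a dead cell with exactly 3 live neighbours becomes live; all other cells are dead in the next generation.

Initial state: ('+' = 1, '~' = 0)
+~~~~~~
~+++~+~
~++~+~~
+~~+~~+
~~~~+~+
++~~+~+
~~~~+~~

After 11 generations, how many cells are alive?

12

[0] +~~~~~~
~+++~+~
~++~+~~
+~~+~~+
~~~~+~+
++~~+~+
~~~~+~~
[1] ~++++~~
+~~++~~
~~~~+++
+++++~+
~+~++~~
+~~++~+
~+~~~++
[2] ~+~~~~+
++~~~~+
~~~~~~~
~+~~~~+
~~~~~~~
~+~+~~+
~+~~~~+
[3] ~++~~++
~+~~~~+
~+~~~~+
~~~~~~~
~~+~~~~
~~+~~~~
~+~~~++
[4] ~++~~~~
~+~~~~+
~~~~~~~
~~~~~~~
~~~~~~~
~++~~~~
~+~~~++
[5] ~++~~++
+++~~~~
~~~~~~~
~~~~~~~
~~~~~~~
+++~~~~
~~~~~~~
[6] ~~+~~~+
+~+~~~+
~+~~~~~
~~~~~~~
~+~~~~~
~+~~~~~
~~~~~~+
[7] ~+~~~++
+~+~~~+
++~~~~~
~~~~~~~
~~~~~~~
+~~~~~~
+~~~~~~
[8] ~+~~~+~
~~+~~+~
++~~~~+
~~~~~~~
~~~~~~~
~~~~~~~
++~~~~~
[9] +++~~~+
~~+~~+~
++~~~~+
+~~~~~~
~~~~~~~
~~~~~~~
++~~~~~
[10] ~~+~~~+
~~+~~+~
++~~~~+
++~~~~+
~~~~~~~
~~~~~~~
~~+~~~+
[11] ~+++~++
~~+~~+~
~~+~~+~
~+~~~~+
+~~~~~~
~~~~~~~
~~~~~~~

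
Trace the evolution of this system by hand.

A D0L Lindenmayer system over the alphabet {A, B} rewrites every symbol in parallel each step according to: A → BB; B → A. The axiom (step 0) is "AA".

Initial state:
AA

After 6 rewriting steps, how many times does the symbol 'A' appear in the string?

step 0: AA
step 1: BBBB
step 2: AAAA
step 3: BBBBBBBB
step 4: AAAAAAAA
step 5: BBBBBBBBBBBBBBBB
step 6: AAAAAAAAAAAAAAAA

16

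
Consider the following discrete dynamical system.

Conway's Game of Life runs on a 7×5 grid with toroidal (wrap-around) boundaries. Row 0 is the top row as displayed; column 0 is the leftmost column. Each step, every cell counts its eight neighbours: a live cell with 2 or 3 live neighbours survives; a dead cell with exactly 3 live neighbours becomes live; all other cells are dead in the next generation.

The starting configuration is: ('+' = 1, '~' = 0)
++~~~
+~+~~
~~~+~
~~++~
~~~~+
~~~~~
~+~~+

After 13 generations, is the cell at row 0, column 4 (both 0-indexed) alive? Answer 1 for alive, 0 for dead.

1

0) ++~~~
+~+~~
~~~+~
~~++~
~~~~+
~~~~~
~+~~+
1) ~~+~+
+~+~+
~+~++
~~+++
~~~+~
+~~~~
~+~~~
2) ~~+~+
~~+~~
~+~~~
+~~~~
~~++~
~~~~~
++~~~
3) +~++~
~+++~
~+~~~
~++~~
~~~~~
~++~~
++~~~
4) +~~+~
+~~++
+~~+~
~++~~
~~~~~
+++~~
+~~++
5) ~++~~
++++~
+~~+~
~++~~
+~~~~
++++~
~~~+~
6) +~~~+
+~~+~
+~~+~
+++~+
+~~++
++++~
+~~++
7) ~+~~~
++~+~
~~~+~
~~+~~
~~~~~
~~~~~
~~~~~
8) +++~~
++~~+
~+~++
~~~~~
~~~~~
~~~~~
~~~~~
9) ~~+~+
~~~~~
~++++
~~~~~
~~~~~
~~~~~
~+~~~
10) ~~~~~
++~~+
~~++~
~~++~
~~~~~
~~~~~
~~~~~
11) +~~~~
+++++
+~~~~
~~++~
~~~~~
~~~~~
~~~~~
12) +~++~
~~++~
+~~~~
~~~~~
~~~~~
~~~~~
~~~~~
13) ~++++
~~++~
~~~~~
~~~~~
~~~~~
~~~~~
~~~~~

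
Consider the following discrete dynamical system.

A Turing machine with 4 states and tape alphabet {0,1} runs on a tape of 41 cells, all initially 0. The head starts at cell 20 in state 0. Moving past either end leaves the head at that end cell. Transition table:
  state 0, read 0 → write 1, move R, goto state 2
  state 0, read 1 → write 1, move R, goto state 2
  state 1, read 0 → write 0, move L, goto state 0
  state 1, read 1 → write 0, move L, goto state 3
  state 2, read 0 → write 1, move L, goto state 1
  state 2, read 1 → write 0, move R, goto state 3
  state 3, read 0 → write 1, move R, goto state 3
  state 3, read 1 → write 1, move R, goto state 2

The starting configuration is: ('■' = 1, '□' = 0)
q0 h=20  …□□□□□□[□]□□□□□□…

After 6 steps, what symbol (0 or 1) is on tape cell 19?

step 0: q0 h=20  …□□□□□□[□]□□□□□□…
step 1: q2 h=21  …□□□□□■[□]□□□□□□…
step 2: q1 h=20  …□□□□□□[■]■□□□□□…
step 3: q3 h=19  …□□□□□□[□]□■□□□□…
step 4: q3 h=20  …□□□□□■[□]■□□□□□…
step 5: q3 h=21  …□□□□■■[■]□□□□□□…
step 6: q2 h=22  …□□□■■■[□]□□□□□□…

1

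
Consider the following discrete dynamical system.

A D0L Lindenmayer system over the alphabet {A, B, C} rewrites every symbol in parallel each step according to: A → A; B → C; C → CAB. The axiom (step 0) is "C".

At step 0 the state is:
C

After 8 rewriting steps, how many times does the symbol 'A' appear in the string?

54

t=0: C
t=1: CAB
t=2: CABAC
t=3: CABACACAB
t=4: CABACACABACABAC
t=5: CABACACABACABACACABACACAB
t=6: CABACACABACABACACABACACABACABACACABACABAC
t=7: CABACACABACABACACABACACABACABACACABACABACACABACACABACABACACABACACAB
t=8: CABACACABACABACACABACACABACABACACABACABACACABACACABACABACACABACACABACABACACABACABACACABACACABACABACACABACABAC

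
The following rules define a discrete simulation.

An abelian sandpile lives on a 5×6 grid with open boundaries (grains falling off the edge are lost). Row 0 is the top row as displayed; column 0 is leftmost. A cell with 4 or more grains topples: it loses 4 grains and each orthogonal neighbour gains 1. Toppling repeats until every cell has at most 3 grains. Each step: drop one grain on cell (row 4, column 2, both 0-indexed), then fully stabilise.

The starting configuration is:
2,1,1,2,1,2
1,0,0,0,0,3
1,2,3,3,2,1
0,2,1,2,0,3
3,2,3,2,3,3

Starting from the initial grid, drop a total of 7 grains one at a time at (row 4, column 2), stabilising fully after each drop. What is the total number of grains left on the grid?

step 0: 2,1,1,2,1,2
1,0,0,0,0,3
1,2,3,3,2,1
0,2,1,2,0,3
3,2,3,2,3,3
step 1: 2,1,1,2,1,2
1,0,0,0,0,3
1,2,3,3,2,1
0,2,2,2,0,3
3,3,0,3,3,3
step 2: 2,1,1,2,1,2
1,0,0,0,0,3
1,2,3,3,2,1
0,2,2,2,0,3
3,3,1,3,3,3
step 3: 2,1,1,2,1,2
1,0,0,0,0,3
1,2,3,3,2,1
0,2,2,2,0,3
3,3,2,3,3,3
step 4: 2,1,1,2,1,2
1,0,0,0,0,3
1,2,3,3,2,1
0,2,2,2,0,3
3,3,3,3,3,3
step 5: 2,1,1,2,1,2
1,0,0,0,0,3
1,2,3,3,2,2
1,3,3,3,2,0
0,1,2,1,1,1
step 6: 2,1,1,2,1,2
1,0,0,0,0,3
1,2,3,3,2,2
1,3,3,3,2,0
0,1,3,1,1,1
step 7: 2,1,1,2,1,2
1,1,1,1,0,3
2,0,2,1,3,2
2,1,3,1,3,0
0,3,1,3,1,1

45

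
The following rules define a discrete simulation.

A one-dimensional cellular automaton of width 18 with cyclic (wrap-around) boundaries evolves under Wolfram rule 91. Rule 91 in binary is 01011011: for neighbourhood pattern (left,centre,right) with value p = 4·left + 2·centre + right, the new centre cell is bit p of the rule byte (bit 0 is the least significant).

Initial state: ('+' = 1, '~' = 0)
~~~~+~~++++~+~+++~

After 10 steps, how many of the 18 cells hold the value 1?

gen 0: ~~~~+~~++++~+~+++~
gen 1: ++++~+++~~+~~~+~++
gen 2: ~~~+~+~+++~+++~~+~
gen 3: +++~~~~+~+~+~+++~+
gen 4: ~~+++++~~~~~~+~+~+
gen 5: +++~~~+++++++~~~~~
gen 6: +~+++++~~~~~++++++
gen 7: +~+~~~+++++++~~~~~
gen 8: ~~~++++~~~~~++++++
gen 9: ++++~~+++++++~~~~+
gen 10: ~~~++++~~~~~++++++

10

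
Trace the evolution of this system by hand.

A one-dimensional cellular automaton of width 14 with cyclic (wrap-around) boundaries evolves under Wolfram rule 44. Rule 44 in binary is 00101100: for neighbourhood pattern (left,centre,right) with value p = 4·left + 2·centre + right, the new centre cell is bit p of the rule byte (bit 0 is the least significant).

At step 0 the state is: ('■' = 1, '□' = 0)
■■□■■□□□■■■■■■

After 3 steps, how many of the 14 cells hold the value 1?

2

step 0: ■■□■■□□□■■■■■■
step 1: □□■■□□□□■□□□□□
step 2: □□■□□□□□■□□□□□
step 3: □□■□□□□□■□□□□□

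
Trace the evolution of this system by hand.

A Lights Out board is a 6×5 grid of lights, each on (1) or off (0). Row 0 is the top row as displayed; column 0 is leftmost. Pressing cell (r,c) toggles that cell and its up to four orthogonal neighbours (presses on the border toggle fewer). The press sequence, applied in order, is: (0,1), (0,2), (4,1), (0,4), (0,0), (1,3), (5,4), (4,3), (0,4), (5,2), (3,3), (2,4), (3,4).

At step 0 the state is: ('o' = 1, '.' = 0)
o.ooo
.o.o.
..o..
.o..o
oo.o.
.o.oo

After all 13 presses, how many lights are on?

step 0: o.ooo
.o.o.
..o..
.o..o
oo.o.
.o.oo
step 1: .o.oo
...o.
..o..
.o..o
oo.o.
.o.oo
step 2: ..o.o
..oo.
..o..
.o..o
oo.o.
.o.oo
step 3: ..o.o
..oo.
..o..
....o
..oo.
...oo
step 4: ..oo.
..ooo
..o..
....o
..oo.
...oo
step 5: oooo.
o.ooo
..o..
....o
..oo.
...oo
step 6: ooo..
o....
..oo.
....o
..oo.
...oo
step 7: ooo..
o....
..oo.
....o
..ooo
.....
step 8: ooo..
o....
..oo.
...oo
.....
...o.
step 9: ooooo
o...o
..oo.
...oo
.....
...o.
step 10: ooooo
o...o
..oo.
...oo
..o..
.oo..
step 11: ooooo
o...o
..o..
..o..
..oo.
.oo..
step 12: ooooo
o....
..ooo
..o.o
..oo.
.oo..
step 13: ooooo
o....
..oo.
..oo.
..ooo
.oo..

15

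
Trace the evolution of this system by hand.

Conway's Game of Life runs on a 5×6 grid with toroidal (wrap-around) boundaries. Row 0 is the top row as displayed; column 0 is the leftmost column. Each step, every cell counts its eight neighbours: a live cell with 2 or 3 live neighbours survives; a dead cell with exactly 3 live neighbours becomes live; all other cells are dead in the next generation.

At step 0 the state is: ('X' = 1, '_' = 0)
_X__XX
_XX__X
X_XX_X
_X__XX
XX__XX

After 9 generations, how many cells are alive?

6

k=0  _X__XX
_XX__X
X_XX_X
_X__XX
XX__XX
k=1  ___X__
______
___X__
______
_XXX__
k=2  ___X__
______
______
___X__
__XX__
k=3  __XX__
______
______
__XX__
__XXX_
k=4  __X_X_
______
______
__X_X_
_X__X_
k=5  ___X__
______
______
___X__
_XX_XX
k=6  __XXX_
______
______
__XXX_
__X_X_
k=7  __X_X_
___X__
___X__
__X_X_
_X___X
k=8  __XXX_
__XXX_
__XXX_
__XXX_
_XX_XX
k=9  ______
_X___X
_X___X
______
_X___X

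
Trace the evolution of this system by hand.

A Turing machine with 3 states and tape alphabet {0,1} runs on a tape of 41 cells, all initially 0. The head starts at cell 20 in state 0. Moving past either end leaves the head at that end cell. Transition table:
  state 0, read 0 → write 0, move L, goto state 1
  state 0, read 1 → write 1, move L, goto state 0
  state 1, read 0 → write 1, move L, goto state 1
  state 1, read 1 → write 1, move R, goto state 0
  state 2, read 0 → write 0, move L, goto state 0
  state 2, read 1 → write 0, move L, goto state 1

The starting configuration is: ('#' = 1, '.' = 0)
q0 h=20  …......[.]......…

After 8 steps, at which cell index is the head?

12

t=0: q0 h=20  …......[.]......…
t=1: q1 h=19  …......[.]......…
t=2: q1 h=18  …......[.]#.....…
t=3: q1 h=17  …......[.]##....…
t=4: q1 h=16  …......[.]###...…
t=5: q1 h=15  …......[.]####..…
t=6: q1 h=14  …......[.]#####.…
t=7: q1 h=13  …......[.]######…
t=8: q1 h=12  …......[.]######…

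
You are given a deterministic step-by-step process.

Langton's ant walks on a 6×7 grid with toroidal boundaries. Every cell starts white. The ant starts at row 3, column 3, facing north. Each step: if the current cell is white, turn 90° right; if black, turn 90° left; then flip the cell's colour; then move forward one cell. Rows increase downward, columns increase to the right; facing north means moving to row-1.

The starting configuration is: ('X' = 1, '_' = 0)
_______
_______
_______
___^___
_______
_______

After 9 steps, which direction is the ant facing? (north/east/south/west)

step 0: _______
_______
_______
___^___
_______
_______
step 1: _______
_______
_______
___X>__
_______
_______
step 2: _______
_______
_______
___XX__
____v__
_______
step 3: _______
_______
_______
___XX__
___<X__
_______
step 4: _______
_______
_______
___^X__
___XX__
_______
step 5: _______
_______
_______
__<_X__
___XX__
_______
step 6: _______
_______
__^____
__X_X__
___XX__
_______
step 7: _______
_______
__X>___
__X_X__
___XX__
_______
step 8: _______
_______
__XX___
__XvX__
___XX__
_______
step 9: _______
_______
__XX___
__<XX__
___XX__
_______

west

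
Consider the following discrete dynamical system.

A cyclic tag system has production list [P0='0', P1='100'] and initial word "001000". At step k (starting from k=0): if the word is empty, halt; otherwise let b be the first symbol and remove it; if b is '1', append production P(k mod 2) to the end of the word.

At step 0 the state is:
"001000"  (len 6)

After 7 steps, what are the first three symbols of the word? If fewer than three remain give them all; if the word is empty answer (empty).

[0] "001000"  (len 6)
[1] "01000"  (len 5)
[2] "1000"  (len 4)
[3] "0000"  (len 4)
[4] "000"  (len 3)
[5] "00"  (len 2)
[6] "0"  (len 1)
[7] (halted — word empty)

(empty)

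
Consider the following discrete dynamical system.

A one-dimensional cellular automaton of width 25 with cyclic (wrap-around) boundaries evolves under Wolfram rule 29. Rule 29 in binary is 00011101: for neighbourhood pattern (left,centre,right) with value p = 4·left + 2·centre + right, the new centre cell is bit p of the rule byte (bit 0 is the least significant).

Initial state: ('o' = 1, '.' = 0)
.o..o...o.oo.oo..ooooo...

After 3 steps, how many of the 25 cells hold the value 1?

13

gen 0: .o..o...o.oo.oo..ooooo...
gen 1: .oo.ooo.o.o..o.o.o....ooo
gen 2: .o..o...o.oo.o.o.oooo.o..
gen 3: .oo.ooo.o.o..o.o.o....ooo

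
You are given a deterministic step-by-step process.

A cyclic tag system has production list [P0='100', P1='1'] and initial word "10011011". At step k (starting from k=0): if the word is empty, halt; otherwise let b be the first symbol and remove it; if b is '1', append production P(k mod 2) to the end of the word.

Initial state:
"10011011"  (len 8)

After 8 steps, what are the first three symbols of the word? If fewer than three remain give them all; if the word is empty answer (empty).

100

k=0  "10011011"  (len 8)
k=1  "0011011100"  (len 10)
k=2  "011011100"  (len 9)
k=3  "11011100"  (len 8)
k=4  "10111001"  (len 8)
k=5  "0111001100"  (len 10)
k=6  "111001100"  (len 9)
k=7  "11001100100"  (len 11)
k=8  "10011001001"  (len 11)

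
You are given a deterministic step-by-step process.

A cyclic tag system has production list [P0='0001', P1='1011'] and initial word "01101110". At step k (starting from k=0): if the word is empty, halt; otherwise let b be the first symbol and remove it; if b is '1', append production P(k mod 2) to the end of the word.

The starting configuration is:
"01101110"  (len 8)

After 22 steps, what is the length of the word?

0) "01101110"  (len 8)
1) "1101110"  (len 7)
2) "1011101011"  (len 10)
3) "0111010110001"  (len 13)
4) "111010110001"  (len 12)
5) "110101100010001"  (len 15)
6) "101011000100011011"  (len 18)
7) "010110001000110110001"  (len 21)
8) "10110001000110110001"  (len 20)
9) "01100010001101100010001"  (len 23)
10) "1100010001101100010001"  (len 22)
11) "1000100011011000100010001"  (len 25)
12) "0001000110110001000100011011"  (len 28)
13) "001000110110001000100011011"  (len 27)
14) "01000110110001000100011011"  (len 26)
15) "1000110110001000100011011"  (len 25)
16) "0001101100010001000110111011"  (len 28)
17) "001101100010001000110111011"  (len 27)
18) "01101100010001000110111011"  (len 26)
19) "1101100010001000110111011"  (len 25)
20) "1011000100010001101110111011"  (len 28)
21) "0110001000100011011101110110001"  (len 31)
22) "110001000100011011101110110001"  (len 30)

30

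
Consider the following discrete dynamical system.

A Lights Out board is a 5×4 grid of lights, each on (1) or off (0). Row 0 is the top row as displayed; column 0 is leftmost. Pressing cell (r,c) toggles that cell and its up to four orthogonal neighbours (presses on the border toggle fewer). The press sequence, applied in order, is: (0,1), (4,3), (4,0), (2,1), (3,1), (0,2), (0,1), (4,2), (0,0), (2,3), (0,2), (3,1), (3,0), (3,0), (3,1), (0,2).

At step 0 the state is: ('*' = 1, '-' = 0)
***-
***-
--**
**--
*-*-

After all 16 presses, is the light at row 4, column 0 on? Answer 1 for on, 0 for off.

0

step 0: ***-
***-
--**
**--
*-*-
step 1: ----
*-*-
--**
**--
*-*-
step 2: ----
*-*-
--**
**-*
*--*
step 3: ----
*-*-
--**
-*-*
-*-*
step 4: ----
***-
**-*
---*
-*-*
step 5: ----
***-
*--*
****
---*
step 6: -***
**--
*--*
****
---*
step 7: *--*
*---
*--*
****
---*
step 8: *--*
*---
*--*
**-*
-**-
step 9: -*-*
----
*--*
**-*
-**-
step 10: -*-*
---*
*-*-
**--
-**-
step 11: --*-
--**
*-*-
**--
-**-
step 12: --*-
--**
***-
--*-
--*-
step 13: --*-
--**
-**-
***-
*-*-
step 14: --*-
--**
***-
--*-
--*-
step 15: --*-
--**
*-*-
**--
-**-
step 16: -*-*
---*
*-*-
**--
-**-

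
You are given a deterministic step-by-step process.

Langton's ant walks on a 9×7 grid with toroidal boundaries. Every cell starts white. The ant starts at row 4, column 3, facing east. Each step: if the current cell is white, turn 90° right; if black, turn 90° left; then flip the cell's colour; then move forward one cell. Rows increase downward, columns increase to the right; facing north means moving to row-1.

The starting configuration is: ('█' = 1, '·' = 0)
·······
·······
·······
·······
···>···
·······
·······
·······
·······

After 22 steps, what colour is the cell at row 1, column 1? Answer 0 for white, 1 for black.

1

0) ·······
·······
·······
·······
···>···
·······
·······
·······
·······
1) ·······
·······
·······
·······
···█···
···v···
·······
·······
·······
2) ·······
·······
·······
·······
···█···
··<█···
·······
·······
·······
3) ·······
·······
·······
·······
··^█···
··██···
·······
·······
·······
4) ·······
·······
·······
·······
··█>···
··██···
·······
·······
·······
5) ·······
·······
·······
···^···
··█····
··██···
·······
·······
·······
6) ·······
·······
·······
···█>··
··█····
··██···
·······
·······
·······
7) ·······
·······
·······
···██··
··█·v··
··██···
·······
·······
·······
8) ·······
·······
·······
···██··
··█<█··
··██···
·······
·······
·······
9) ·······
·······
·······
···^█··
··███··
··██···
·······
·······
·······
10) ·······
·······
·······
··<·█··
··███··
··██···
·······
·······
·······
11) ·······
·······
··^····
··█·█··
··███··
··██···
·······
·······
·······
12) ·······
·······
··█>···
··█·█··
··███··
··██···
·······
·······
·······
13) ·······
·······
··██···
··█v█··
··███··
··██···
·······
·······
·······
14) ·······
·······
··██···
··<██··
··███··
··██···
·······
·······
·······
15) ·······
·······
··██···
···██··
··v██··
··██···
·······
·······
·······
16) ·······
·······
··██···
···██··
···>█··
··██···
·······
·······
·······
17) ·······
·······
··██···
···^█··
····█··
··██···
·······
·······
·······
18) ·······
·······
··██···
··<·█··
····█··
··██···
·······
·······
·······
19) ·······
·······
··^█···
··█·█··
····█··
··██···
·······
·······
·······
20) ·······
·······
·<·█···
··█·█··
····█··
··██···
·······
·······
·······
21) ·······
·^·····
·█·█···
··█·█··
····█··
··██···
·······
·······
·······
22) ·······
·█>····
·█·█···
··█·█··
····█··
··██···
·······
·······
·······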